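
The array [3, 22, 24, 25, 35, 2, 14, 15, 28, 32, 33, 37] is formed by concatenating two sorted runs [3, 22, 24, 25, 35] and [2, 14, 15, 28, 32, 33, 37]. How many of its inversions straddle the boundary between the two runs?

Count, for every r in R, how many entries of L exceed r:
r = 2: 3, 22, 24, 25, 35 → 5
r = 14: 22, 24, 25, 35 → 4
r = 15: 22, 24, 25, 35 → 4
r = 28: 35 → 1
r = 32: 35 → 1
r = 33: 35 → 1
r = 37: none → 0
Cross-inversions: 5 + 4 + 4 + 1 + 1 + 1 + 0 = 16

16 split inversions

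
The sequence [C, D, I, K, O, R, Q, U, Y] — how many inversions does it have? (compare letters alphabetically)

Count, for each position, how many later elements it exceeds:
C → none → 0
D → none → 0
I → none → 0
K → none → 0
O → none → 0
R → Q → 1
Q → none → 0
U → none → 0
Y → none → 0
Sum: 0 + 0 + 0 + 0 + 0 + 1 + 0 + 0 + 0 = 1

1 inversion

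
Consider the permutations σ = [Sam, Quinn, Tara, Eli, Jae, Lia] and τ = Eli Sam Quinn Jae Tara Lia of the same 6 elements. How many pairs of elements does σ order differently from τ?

4

Assign each item its position (1..6) in the first ordering, then rewrite the second ordering as that position sequence:
positions: Sam→1, Quinn→2, Tara→3, Eli→4, Jae→5, Lia→6
second ordering as positions: [4, 1, 2, 5, 3, 6]
Discordant pairs = inversions in this position sequence.
4: 1, 2, 3 → 3
1: 0
2: 0
5: 3 → 1
3: 0
6: 0
Total: 3 + 0 + 0 + 1 + 0 + 0 = 4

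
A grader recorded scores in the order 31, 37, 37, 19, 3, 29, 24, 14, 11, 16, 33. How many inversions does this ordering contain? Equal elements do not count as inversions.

Element-by-element contributions:
31: 7
37: 8
37: 8
19: 4
3: 0
29: 4
24: 3
14: 1
11: 0
16: 0
33: 0
Sum: 7 + 8 + 8 + 4 + 0 + 4 + 3 + 1 + 0 + 0 + 0 = 35

35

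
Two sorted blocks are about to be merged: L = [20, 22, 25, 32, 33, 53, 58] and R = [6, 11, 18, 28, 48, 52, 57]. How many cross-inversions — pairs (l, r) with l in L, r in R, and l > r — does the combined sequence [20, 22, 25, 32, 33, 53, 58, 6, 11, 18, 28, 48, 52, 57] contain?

For each element r of the right run, count left-run elements greater than r:
r = 6: 20, 22, 25, 32, 33, 53, 58 → 7
r = 11: 20, 22, 25, 32, 33, 53, 58 → 7
r = 18: 20, 22, 25, 32, 33, 53, 58 → 7
r = 28: 32, 33, 53, 58 → 4
r = 48: 53, 58 → 2
r = 52: 53, 58 → 2
r = 57: 58 → 1
Cross-inversions: 7 + 7 + 7 + 4 + 2 + 2 + 1 = 30

There are 30 cross-inversions.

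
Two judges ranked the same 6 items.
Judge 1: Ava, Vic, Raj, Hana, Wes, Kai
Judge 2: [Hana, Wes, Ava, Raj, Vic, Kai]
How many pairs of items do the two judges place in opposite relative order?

Assign each item its position (1..6) in the first ordering, then rewrite the second ordering as that position sequence:
positions: Ava→1, Vic→2, Raj→3, Hana→4, Wes→5, Kai→6
second ordering as positions: [4, 5, 1, 3, 2, 6]
Discordant pairs = inversions in this position sequence.
4: 1, 3, 2 → 3
5: 1, 3, 2 → 3
1: 0
3: 2 → 1
2: 0
6: 0
Total: 3 + 3 + 0 + 1 + 0 + 0 = 7

7 discordant pairs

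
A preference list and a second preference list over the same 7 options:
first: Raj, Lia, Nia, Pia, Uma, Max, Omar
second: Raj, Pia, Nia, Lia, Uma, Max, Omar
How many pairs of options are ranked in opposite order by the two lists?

3 pairs

Assign each item its position (1..7) in the first ordering, then rewrite the second ordering as that position sequence:
positions: Raj→1, Lia→2, Nia→3, Pia→4, Uma→5, Max→6, Omar→7
second ordering as positions: [1, 4, 3, 2, 5, 6, 7]
Discordant pairs = inversions in this position sequence.
1: 0
4: 3, 2 → 2
3: 2 → 1
2: 0
5: 0
6: 0
7: 0
Total: 0 + 2 + 1 + 0 + 0 + 0 + 0 = 3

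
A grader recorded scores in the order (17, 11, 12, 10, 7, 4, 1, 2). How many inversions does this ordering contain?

Inversions: 26

Count, for each position, how many later elements it exceeds:
17: 7
11: 5
12: 5
10: 4
7: 3
4: 2
1: 0
2: 0
Sum: 7 + 5 + 5 + 4 + 3 + 2 + 0 + 0 = 26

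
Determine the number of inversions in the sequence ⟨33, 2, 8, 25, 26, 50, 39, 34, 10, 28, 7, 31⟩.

30 inversions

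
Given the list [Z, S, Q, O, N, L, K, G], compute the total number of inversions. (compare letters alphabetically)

28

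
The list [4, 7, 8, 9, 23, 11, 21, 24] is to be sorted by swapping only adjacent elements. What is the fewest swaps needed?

The minimum number of adjacent swaps to sort an array equals its inversion count, since every such swap removes exactly one inversion.
Count inversions — for each element, later elements that are smaller:
4: none → 0
7: none → 0
8: none → 0
9: none → 0
23: 11, 21 → 2
11: none → 0
21: none → 0
24: none → 0
Total inversions: 0 + 0 + 0 + 0 + 2 + 0 + 0 + 0 = 2

2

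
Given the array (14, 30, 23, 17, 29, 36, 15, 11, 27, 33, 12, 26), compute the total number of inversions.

34

Count, for each position, how many later elements it exceeds:
14 → 11, 12 → 2
30 → 23, 17, 29, 15, 11, 27, 12, 26 → 8
23 → 17, 15, 11, 12 → 4
17 → 15, 11, 12 → 3
29 → 15, 11, 27, 12, 26 → 5
36 → 15, 11, 27, 33, 12, 26 → 6
15 → 11, 12 → 2
11 → none → 0
27 → 12, 26 → 2
33 → 12, 26 → 2
12 → none → 0
26 → none → 0
Sum: 2 + 8 + 4 + 3 + 5 + 6 + 2 + 0 + 2 + 2 + 0 + 0 = 34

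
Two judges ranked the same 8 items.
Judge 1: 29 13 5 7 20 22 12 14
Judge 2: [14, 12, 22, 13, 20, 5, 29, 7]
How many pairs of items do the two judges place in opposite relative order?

Assign each item its position (1..8) in the first ordering, then rewrite the second ordering as that position sequence:
positions: 29→1, 13→2, 5→3, 7→4, 20→5, 22→6, 12→7, 14→8
second ordering as positions: [8, 7, 6, 2, 5, 3, 1, 4]
Discordant pairs = inversions in this position sequence.
8: 7, 6, 2, 5, 3, 1, 4 → 7
7: 6, 2, 5, 3, 1, 4 → 6
6: 2, 5, 3, 1, 4 → 5
2: 1 → 1
5: 3, 1, 4 → 3
3: 1 → 1
1: 0
4: 0
Total: 7 + 6 + 5 + 1 + 3 + 1 + 0 + 0 = 23

23 discordant pairs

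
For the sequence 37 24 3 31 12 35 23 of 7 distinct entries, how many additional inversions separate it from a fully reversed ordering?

Maximum inversions for 7 distinct elements is C(7, 2) = 7·6/2 = 21.
Current inversions — for each element, count later smaller elements:
37: 6
24: 3
3: 0
31: 2
12: 0
35: 1
23: 0
Current total: 6 + 3 + 0 + 2 + 0 + 1 + 0 = 12
Shortfall: 21 − 12 = 9

9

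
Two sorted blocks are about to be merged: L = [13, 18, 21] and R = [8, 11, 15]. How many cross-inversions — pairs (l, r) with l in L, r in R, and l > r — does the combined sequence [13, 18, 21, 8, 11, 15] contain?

Count, for every r in R, how many entries of L exceed r:
r = 8: 13, 18, 21 → 3
r = 11: 13, 18, 21 → 3
r = 15: 18, 21 → 2
Cross-inversions: 3 + 3 + 2 = 8

8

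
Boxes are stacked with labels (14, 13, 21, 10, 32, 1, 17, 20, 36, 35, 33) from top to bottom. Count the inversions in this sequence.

Element-by-element contributions:
14 → 13, 10, 1 → 3
13 → 10, 1 → 2
21 → 10, 1, 17, 20 → 4
10 → 1 → 1
32 → 1, 17, 20 → 3
1 → none → 0
17 → none → 0
20 → none → 0
36 → 35, 33 → 2
35 → 33 → 1
33 → none → 0
Sum: 3 + 2 + 4 + 1 + 3 + 0 + 0 + 0 + 2 + 1 + 0 = 16

There are 16 out-of-order pairs.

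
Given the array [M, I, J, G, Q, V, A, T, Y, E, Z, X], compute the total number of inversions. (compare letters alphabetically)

Inversions: 22

Sweep left to right; for each value list the smaller values that follow it:
M → I, J, G, A, E → 5
I → G, A, E → 3
J → G, A, E → 3
G → A, E → 2
Q → A, E → 2
V → A, T, E → 3
A → none → 0
T → E → 1
Y → E, X → 2
E → none → 0
Z → X → 1
X → none → 0
Sum: 5 + 3 + 3 + 2 + 2 + 3 + 0 + 1 + 2 + 0 + 1 + 0 = 22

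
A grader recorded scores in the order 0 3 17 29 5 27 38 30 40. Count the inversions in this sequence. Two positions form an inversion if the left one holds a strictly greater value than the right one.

4

Sweep left to right; for each value list the smaller values that follow it:
0: 0
3: 0
17: 1
29: 2
5: 0
27: 0
38: 1
30: 0
40: 0
Sum: 0 + 0 + 1 + 2 + 0 + 0 + 1 + 0 + 0 = 4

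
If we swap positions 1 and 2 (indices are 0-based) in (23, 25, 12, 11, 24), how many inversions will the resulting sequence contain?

Positions 1 and 2 hold 25 and 12; after swapping, the array is [23, 12, 25, 11, 24].
For each element, count later entries that are smaller:
23 → 12, 11 → 2
12 → 11 → 1
25 → 11, 24 → 2
11 → none → 0
24 → none → 0
Sum: 2 + 1 + 2 + 0 + 0 = 5

5 inversions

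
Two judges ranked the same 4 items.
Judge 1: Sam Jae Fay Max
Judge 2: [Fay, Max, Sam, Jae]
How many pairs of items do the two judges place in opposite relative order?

4

Assign each item its position (1..4) in the first ordering, then rewrite the second ordering as that position sequence:
positions: Sam→1, Jae→2, Fay→3, Max→4
second ordering as positions: [3, 4, 1, 2]
Discordant pairs = inversions in this position sequence.
3: 1, 2 → 2
4: 1, 2 → 2
1: 0
2: 0
Total: 2 + 2 + 0 + 0 = 4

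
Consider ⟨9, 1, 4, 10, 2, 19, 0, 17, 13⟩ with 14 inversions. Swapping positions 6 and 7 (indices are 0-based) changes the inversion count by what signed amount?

+1

Positions 6 and 7 hold 0 and 17; after swapping, the array is [9, 1, 4, 10, 2, 19, 17, 0, 13].
Count, for each position, how many later elements it exceeds:
9: 4
1: 1
4: 2
10: 2
2: 1
19: 3
17: 2
0: 0
13: 0
Sum: 4 + 1 + 2 + 2 + 1 + 3 + 2 + 0 + 0 = 15
Change: 15 − 14 = +1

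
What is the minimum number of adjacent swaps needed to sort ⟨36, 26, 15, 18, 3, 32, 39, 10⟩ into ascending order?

Minimum adjacent swaps = number of inversions (each swap of adjacent out-of-order elements removes one inversion and no swap can remove more).
Count inversions — for each element, later elements that are smaller:
36: 26, 15, 18, 3, 32, 10 → 6
26: 15, 18, 3, 10 → 4
15: 3, 10 → 2
18: 3, 10 → 2
3: none → 0
32: 10 → 1
39: 10 → 1
10: none → 0
Total inversions: 6 + 4 + 2 + 2 + 0 + 1 + 1 + 0 = 16

16 adjacent swaps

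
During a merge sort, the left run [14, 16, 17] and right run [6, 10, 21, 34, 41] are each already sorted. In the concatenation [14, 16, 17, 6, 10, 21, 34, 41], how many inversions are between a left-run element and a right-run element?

Take each right-half value and tally the left-half values above it:
r = 6: 14, 16, 17 → 3
r = 10: 14, 16, 17 → 3
r = 21: none → 0
r = 34: none → 0
r = 41: none → 0
Cross-inversions: 3 + 3 + 0 + 0 + 0 = 6

6 split inversions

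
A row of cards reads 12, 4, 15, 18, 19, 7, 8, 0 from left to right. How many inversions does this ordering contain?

Sweep left to right; for each value list the smaller values that follow it:
12: 4
4: 1
15: 3
18: 3
19: 3
7: 1
8: 1
0: 0
Sum: 4 + 1 + 3 + 3 + 3 + 1 + 1 + 0 = 16

16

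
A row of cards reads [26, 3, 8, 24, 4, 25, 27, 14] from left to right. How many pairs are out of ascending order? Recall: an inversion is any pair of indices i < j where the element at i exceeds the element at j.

Element-by-element contributions:
26: 6
3: 0
8: 1
24: 2
4: 0
25: 1
27: 1
14: 0
Sum: 6 + 0 + 1 + 2 + 0 + 1 + 1 + 0 = 11

11 out-of-order pairs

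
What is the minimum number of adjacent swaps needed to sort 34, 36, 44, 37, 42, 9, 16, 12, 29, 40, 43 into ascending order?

26 swaps

The minimum number of adjacent swaps to sort an array equals its inversion count, since every such swap removes exactly one inversion.
Count inversions — for each element, later elements that are smaller:
34: 9, 16, 12, 29 → 4
36: 9, 16, 12, 29 → 4
44: 37, 42, 9, 16, 12, 29, 40, 43 → 8
37: 9, 16, 12, 29 → 4
42: 9, 16, 12, 29, 40 → 5
9: none → 0
16: 12 → 1
12: none → 0
29: none → 0
40: none → 0
43: none → 0
Total inversions: 4 + 4 + 8 + 4 + 5 + 0 + 1 + 0 + 0 + 0 + 0 = 26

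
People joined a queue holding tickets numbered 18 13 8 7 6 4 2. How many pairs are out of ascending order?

Element-by-element contributions:
18 → 13, 8, 7, 6, 4, 2 → 6
13 → 8, 7, 6, 4, 2 → 5
8 → 7, 6, 4, 2 → 4
7 → 6, 4, 2 → 3
6 → 4, 2 → 2
4 → 2 → 1
2 → none → 0
Sum: 6 + 5 + 4 + 3 + 2 + 1 + 0 = 21

21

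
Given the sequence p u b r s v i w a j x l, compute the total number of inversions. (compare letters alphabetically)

For each element, count later entries that are smaller:
p: 5
u: 7
b: 1
r: 4
s: 4
v: 4
i: 1
w: 3
a: 0
j: 0
x: 1
l: 0
Sum: 5 + 7 + 1 + 4 + 4 + 4 + 1 + 3 + 0 + 0 + 1 + 0 = 30

There are 30 out-of-order pairs.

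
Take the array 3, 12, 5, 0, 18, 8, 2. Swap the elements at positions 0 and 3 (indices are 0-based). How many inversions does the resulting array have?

10 inversions

Positions 0 and 3 hold 3 and 0; after swapping, the array is [0, 12, 5, 3, 18, 8, 2].
Count, for each position, how many later elements it exceeds:
0: 0
12: 4
5: 2
3: 1
18: 2
8: 1
2: 0
Sum: 0 + 4 + 2 + 1 + 2 + 1 + 0 = 10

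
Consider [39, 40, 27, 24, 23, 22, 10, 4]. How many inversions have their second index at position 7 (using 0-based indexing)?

7 such elements

The element at index 7 is 4.
Elements before it: 39, 40, 27, 24, 23, 22, 10
Those larger than 4: 39, 40, 27, 24, 23, 22, 10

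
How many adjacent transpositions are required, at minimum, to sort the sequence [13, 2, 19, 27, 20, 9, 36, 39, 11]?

12

Each adjacent swap fixes exactly one inversion, so the minimum swap count equals the number of inversions.
Count inversions — for each element, later elements that are smaller:
13: 2, 9, 11 → 3
2: none → 0
19: 9, 11 → 2
27: 20, 9, 11 → 3
20: 9, 11 → 2
9: none → 0
36: 11 → 1
39: 11 → 1
11: none → 0
Total inversions: 3 + 0 + 2 + 3 + 2 + 0 + 1 + 1 + 0 = 12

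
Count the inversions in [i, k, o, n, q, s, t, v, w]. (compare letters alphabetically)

There is 1 out-of-order pair.

Element-by-element contributions:
i: 0
k: 0
o: 1
n: 0
q: 0
s: 0
t: 0
v: 0
w: 0
Sum: 0 + 0 + 1 + 0 + 0 + 0 + 0 + 0 + 0 = 1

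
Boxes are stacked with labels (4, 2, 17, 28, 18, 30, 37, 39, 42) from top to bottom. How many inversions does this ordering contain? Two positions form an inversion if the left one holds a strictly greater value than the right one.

2 inversions

Count, for each position, how many later elements it exceeds:
4: 1
2: 0
17: 0
28: 1
18: 0
30: 0
37: 0
39: 0
42: 0
Sum: 1 + 0 + 0 + 1 + 0 + 0 + 0 + 0 + 0 = 2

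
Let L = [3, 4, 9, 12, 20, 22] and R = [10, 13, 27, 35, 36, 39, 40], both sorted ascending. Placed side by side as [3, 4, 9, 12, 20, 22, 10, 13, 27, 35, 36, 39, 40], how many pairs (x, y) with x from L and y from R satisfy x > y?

5 cross-inversions

Count, for every r in R, how many entries of L exceed r:
r = 10: 12, 20, 22 → 3
r = 13: 20, 22 → 2
r = 27: none → 0
r = 35: none → 0
r = 36: none → 0
r = 39: none → 0
r = 40: none → 0
Cross-inversions: 3 + 2 + 0 + 0 + 0 + 0 + 0 = 5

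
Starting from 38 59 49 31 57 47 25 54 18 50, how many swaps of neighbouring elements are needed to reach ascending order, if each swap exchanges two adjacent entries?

Each adjacent swap fixes exactly one inversion, so the minimum swap count equals the number of inversions.
Count inversions — for each element, later elements that are smaller:
38: 31, 25, 18 → 3
59: 49, 31, 57, 47, 25, 54, 18, 50 → 8
49: 31, 47, 25, 18 → 4
31: 25, 18 → 2
57: 47, 25, 54, 18, 50 → 5
47: 25, 18 → 2
25: 18 → 1
54: 18, 50 → 2
18: none → 0
50: none → 0
Total inversions: 3 + 8 + 4 + 2 + 5 + 2 + 1 + 2 + 0 + 0 = 27

27 swaps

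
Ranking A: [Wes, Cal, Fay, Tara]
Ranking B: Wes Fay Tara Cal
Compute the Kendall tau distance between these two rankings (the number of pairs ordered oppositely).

Assign each item its position (1..4) in the first ordering, then rewrite the second ordering as that position sequence:
positions: Wes→1, Cal→2, Fay→3, Tara→4
second ordering as positions: [1, 3, 4, 2]
Discordant pairs = inversions in this position sequence.
1: 0
3: 2 → 1
4: 2 → 1
2: 0
Total: 0 + 1 + 1 + 0 = 2

2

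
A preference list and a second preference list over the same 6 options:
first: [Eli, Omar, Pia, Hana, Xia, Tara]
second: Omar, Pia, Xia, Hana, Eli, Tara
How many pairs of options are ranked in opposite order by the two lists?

Assign each item its position (1..6) in the first ordering, then rewrite the second ordering as that position sequence:
positions: Eli→1, Omar→2, Pia→3, Hana→4, Xia→5, Tara→6
second ordering as positions: [2, 3, 5, 4, 1, 6]
Discordant pairs = inversions in this position sequence.
2: 1 → 1
3: 1 → 1
5: 4, 1 → 2
4: 1 → 1
1: 0
6: 0
Total: 1 + 1 + 2 + 1 + 0 + 0 = 5

5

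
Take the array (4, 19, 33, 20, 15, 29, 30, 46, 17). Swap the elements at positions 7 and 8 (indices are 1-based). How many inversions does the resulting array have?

13 inversions

Positions 7 and 8 hold 30 and 46; after swapping, the array is [4, 19, 33, 20, 15, 29, 46, 30, 17].
For each element, count later entries that are smaller:
4 → none → 0
19 → 15, 17 → 2
33 → 20, 15, 29, 30, 17 → 5
20 → 15, 17 → 2
15 → none → 0
29 → 17 → 1
46 → 30, 17 → 2
30 → 17 → 1
17 → none → 0
Sum: 0 + 2 + 5 + 2 + 0 + 1 + 2 + 1 + 0 = 13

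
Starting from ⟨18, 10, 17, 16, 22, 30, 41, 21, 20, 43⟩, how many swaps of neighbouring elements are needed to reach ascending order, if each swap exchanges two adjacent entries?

11

Each adjacent swap fixes exactly one inversion, so the minimum swap count equals the number of inversions.
Count inversions — for each element, later elements that are smaller:
18: 10, 17, 16 → 3
10: none → 0
17: 16 → 1
16: none → 0
22: 21, 20 → 2
30: 21, 20 → 2
41: 21, 20 → 2
21: 20 → 1
20: none → 0
43: none → 0
Total inversions: 3 + 0 + 1 + 0 + 2 + 2 + 2 + 1 + 0 + 0 = 11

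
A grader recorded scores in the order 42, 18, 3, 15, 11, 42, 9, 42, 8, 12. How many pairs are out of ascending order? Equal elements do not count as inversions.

For each element, count later entries that are smaller:
42: 7
18: 6
3: 0
15: 4
11: 2
42: 3
9: 1
42: 2
8: 0
12: 0
Sum: 7 + 6 + 0 + 4 + 2 + 3 + 1 + 2 + 0 + 0 = 25

25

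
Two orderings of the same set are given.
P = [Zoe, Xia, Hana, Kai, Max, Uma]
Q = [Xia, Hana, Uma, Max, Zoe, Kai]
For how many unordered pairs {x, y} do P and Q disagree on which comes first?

7 disagreeing pairs

Assign each item its position (1..6) in the first ordering, then rewrite the second ordering as that position sequence:
positions: Zoe→1, Xia→2, Hana→3, Kai→4, Max→5, Uma→6
second ordering as positions: [2, 3, 6, 5, 1, 4]
Discordant pairs = inversions in this position sequence.
2: 1 → 1
3: 1 → 1
6: 5, 1, 4 → 3
5: 1, 4 → 2
1: 0
4: 0
Total: 1 + 1 + 3 + 2 + 0 + 0 = 7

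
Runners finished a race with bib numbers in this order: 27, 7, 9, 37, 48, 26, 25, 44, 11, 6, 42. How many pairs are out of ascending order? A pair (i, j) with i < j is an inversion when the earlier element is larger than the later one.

Inversions: 27

Sweep left to right; for each value list the smaller values that follow it:
27: 6
7: 1
9: 1
37: 4
48: 6
26: 3
25: 2
44: 3
11: 1
6: 0
42: 0
Sum: 6 + 1 + 1 + 4 + 6 + 3 + 2 + 3 + 1 + 0 + 0 = 27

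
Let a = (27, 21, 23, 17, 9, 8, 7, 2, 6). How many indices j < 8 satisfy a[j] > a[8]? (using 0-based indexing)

The element at index 8 is 6.
Elements before it: 27, 21, 23, 17, 9, 8, 7, 2
Those larger than 6: 27, 21, 23, 17, 9, 8, 7

7 such elements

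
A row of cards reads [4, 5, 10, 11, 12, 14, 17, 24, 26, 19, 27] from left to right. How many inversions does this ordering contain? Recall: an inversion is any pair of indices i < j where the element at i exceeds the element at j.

Out-of-order pairs: 2

For each element, count later entries that are smaller:
4 → none → 0
5 → none → 0
10 → none → 0
11 → none → 0
12 → none → 0
14 → none → 0
17 → none → 0
24 → 19 → 1
26 → 19 → 1
19 → none → 0
27 → none → 0
Sum: 0 + 0 + 0 + 0 + 0 + 0 + 0 + 1 + 1 + 0 + 0 = 2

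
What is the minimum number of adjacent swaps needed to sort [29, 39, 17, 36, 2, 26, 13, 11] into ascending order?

The minimum number of adjacent swaps to sort an array equals its inversion count, since every such swap removes exactly one inversion.
Count inversions — for each element, later elements that are smaller:
29: 17, 2, 26, 13, 11 → 5
39: 17, 36, 2, 26, 13, 11 → 6
17: 2, 13, 11 → 3
36: 2, 26, 13, 11 → 4
2: none → 0
26: 13, 11 → 2
13: 11 → 1
11: none → 0
Total inversions: 5 + 6 + 3 + 4 + 0 + 2 + 1 + 0 = 21

21 swaps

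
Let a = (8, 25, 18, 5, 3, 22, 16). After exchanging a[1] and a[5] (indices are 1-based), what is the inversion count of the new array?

9 inversions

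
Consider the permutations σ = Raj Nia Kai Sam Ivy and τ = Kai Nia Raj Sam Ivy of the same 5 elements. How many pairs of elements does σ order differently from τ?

Assign each item its position (1..5) in the first ordering, then rewrite the second ordering as that position sequence:
positions: Raj→1, Nia→2, Kai→3, Sam→4, Ivy→5
second ordering as positions: [3, 2, 1, 4, 5]
Discordant pairs = inversions in this position sequence.
3: 2, 1 → 2
2: 1 → 1
1: 0
4: 0
5: 0
Total: 2 + 1 + 0 + 0 + 0 = 3

Discordant pairs: 3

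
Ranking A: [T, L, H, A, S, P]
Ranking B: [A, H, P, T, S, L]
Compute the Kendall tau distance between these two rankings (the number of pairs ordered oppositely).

9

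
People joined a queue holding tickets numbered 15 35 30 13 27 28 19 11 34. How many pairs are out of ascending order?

There are 20 out-of-order pairs.

Count, for each position, how many later elements it exceeds:
15: 2
35: 7
30: 5
13: 1
27: 2
28: 2
19: 1
11: 0
34: 0
Sum: 2 + 7 + 5 + 1 + 2 + 2 + 1 + 0 + 0 = 20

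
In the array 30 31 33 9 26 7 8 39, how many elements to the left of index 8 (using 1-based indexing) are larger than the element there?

0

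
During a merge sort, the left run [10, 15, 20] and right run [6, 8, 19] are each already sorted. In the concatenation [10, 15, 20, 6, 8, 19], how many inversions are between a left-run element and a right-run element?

7 cross-inversions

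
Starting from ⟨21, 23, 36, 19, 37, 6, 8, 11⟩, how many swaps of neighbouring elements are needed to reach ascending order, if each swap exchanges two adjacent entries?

There are 18 adjacent swaps.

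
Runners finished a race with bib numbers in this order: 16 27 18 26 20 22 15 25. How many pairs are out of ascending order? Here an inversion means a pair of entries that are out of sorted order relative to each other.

Count, for each position, how many later elements it exceeds:
16: 1
27: 6
18: 1
26: 4
20: 1
22: 1
15: 0
25: 0
Sum: 1 + 6 + 1 + 4 + 1 + 1 + 0 + 0 = 14

14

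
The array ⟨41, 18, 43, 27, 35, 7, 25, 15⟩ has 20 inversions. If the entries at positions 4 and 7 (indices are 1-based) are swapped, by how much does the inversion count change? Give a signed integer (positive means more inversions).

-1

Positions 4 and 7 hold 27 and 25; after swapping, the array is [41, 18, 43, 25, 35, 7, 27, 15].
Count, for each position, how many later elements it exceeds:
41 → 18, 25, 35, 7, 27, 15 → 6
18 → 7, 15 → 2
43 → 25, 35, 7, 27, 15 → 5
25 → 7, 15 → 2
35 → 7, 27, 15 → 3
7 → none → 0
27 → 15 → 1
15 → none → 0
Sum: 6 + 2 + 5 + 2 + 3 + 0 + 1 + 0 = 19
Change: 19 − 20 = -1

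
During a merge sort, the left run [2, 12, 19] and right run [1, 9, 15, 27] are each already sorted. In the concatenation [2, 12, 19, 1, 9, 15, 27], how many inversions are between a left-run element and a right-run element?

Take each right-half value and tally the left-half values above it:
r = 1: 2, 12, 19 → 3
r = 9: 12, 19 → 2
r = 15: 19 → 1
r = 27: none → 0
Cross-inversions: 3 + 2 + 1 + 0 = 6

6 split inversions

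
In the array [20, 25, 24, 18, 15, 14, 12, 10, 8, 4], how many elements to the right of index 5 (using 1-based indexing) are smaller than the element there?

5 such elements

The element at index 5 is 15.
Elements after it: 14, 12, 10, 8, 4
Those smaller than 15: 14, 12, 10, 8, 4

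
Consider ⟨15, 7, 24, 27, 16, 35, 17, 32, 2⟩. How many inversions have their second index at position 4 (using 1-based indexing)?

0

The element at index 4 is 27.
Elements before it: 15, 7, 24
None of them are larger than 27.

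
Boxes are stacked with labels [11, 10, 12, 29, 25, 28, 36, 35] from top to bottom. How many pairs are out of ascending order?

Sweep left to right; for each value list the smaller values that follow it:
11: 1
10: 0
12: 0
29: 2
25: 0
28: 0
36: 1
35: 0
Sum: 1 + 0 + 0 + 2 + 0 + 0 + 1 + 0 = 4

4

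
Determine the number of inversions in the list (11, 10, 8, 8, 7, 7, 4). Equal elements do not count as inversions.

Count, for each position, how many later elements it exceeds:
11: 6
10: 5
8: 3
8: 3
7: 1
7: 1
4: 0
Sum: 6 + 5 + 3 + 3 + 1 + 1 + 0 = 19

19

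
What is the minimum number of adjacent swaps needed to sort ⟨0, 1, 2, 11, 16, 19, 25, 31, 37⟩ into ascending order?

There are 0 adjacent swaps.

Minimum adjacent swaps = number of inversions (each swap of adjacent out-of-order elements removes one inversion and no swap can remove more).
Count inversions — for each element, later elements that are smaller:
0: none → 0
1: none → 0
2: none → 0
11: none → 0
16: none → 0
19: none → 0
25: none → 0
31: none → 0
37: none → 0
Total inversions: 0 + 0 + 0 + 0 + 0 + 0 + 0 + 0 + 0 = 0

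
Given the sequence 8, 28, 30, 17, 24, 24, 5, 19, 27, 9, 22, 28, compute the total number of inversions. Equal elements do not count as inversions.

Element-by-element contributions:
8 → 5 → 1
28 → 17, 24, 24, 5, 19, 27, 9, 22 → 8
30 → 17, 24, 24, 5, 19, 27, 9, 22, 28 → 9
17 → 5, 9 → 2
24 → 5, 19, 9, 22 → 4
24 → 5, 19, 9, 22 → 4
5 → none → 0
19 → 9 → 1
27 → 9, 22 → 2
9 → none → 0
22 → none → 0
28 → none → 0
Sum: 1 + 8 + 9 + 2 + 4 + 4 + 0 + 1 + 2 + 0 + 0 + 0 = 31

31 out-of-order pairs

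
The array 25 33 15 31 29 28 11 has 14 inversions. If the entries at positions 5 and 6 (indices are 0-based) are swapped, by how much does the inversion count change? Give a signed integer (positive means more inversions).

Positions 5 and 6 hold 28 and 11; after swapping, the array is [25, 33, 15, 31, 29, 11, 28].
Sweep left to right; for each value list the smaller values that follow it:
25 → 15, 11 → 2
33 → 15, 31, 29, 11, 28 → 5
15 → 11 → 1
31 → 29, 11, 28 → 3
29 → 11, 28 → 2
11 → none → 0
28 → none → 0
Sum: 2 + 5 + 1 + 3 + 2 + 0 + 0 = 13
Change: 13 − 14 = -1

-1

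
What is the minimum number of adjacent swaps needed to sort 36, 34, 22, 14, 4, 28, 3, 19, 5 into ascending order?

28 adjacent swaps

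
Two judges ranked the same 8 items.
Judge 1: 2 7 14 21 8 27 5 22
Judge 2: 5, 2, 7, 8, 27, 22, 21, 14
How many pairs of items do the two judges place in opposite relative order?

Assign each item its position (1..8) in the first ordering, then rewrite the second ordering as that position sequence:
positions: 2→1, 7→2, 14→3, 21→4, 8→5, 27→6, 5→7, 22→8
second ordering as positions: [7, 1, 2, 5, 6, 8, 4, 3]
Discordant pairs = inversions in this position sequence.
7: 1, 2, 5, 6, 4, 3 → 6
1: 0
2: 0
5: 4, 3 → 2
6: 4, 3 → 2
8: 4, 3 → 2
4: 3 → 1
3: 0
Total: 6 + 0 + 0 + 2 + 2 + 2 + 1 + 0 = 13

There are 13 discordant pairs.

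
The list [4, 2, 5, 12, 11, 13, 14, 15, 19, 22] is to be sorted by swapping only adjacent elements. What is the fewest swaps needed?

2 adjacent swaps

Each adjacent swap fixes exactly one inversion, so the minimum swap count equals the number of inversions.
Count inversions — for each element, later elements that are smaller:
4: 2 → 1
2: none → 0
5: none → 0
12: 11 → 1
11: none → 0
13: none → 0
14: none → 0
15: none → 0
19: none → 0
22: none → 0
Total inversions: 1 + 0 + 0 + 1 + 0 + 0 + 0 + 0 + 0 + 0 = 2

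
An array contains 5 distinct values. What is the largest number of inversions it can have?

Inversions: 10

The maximum occurs when the array is in strictly decreasing order: every one of the C(5, 2) pairs is inverted.
C(5, 2) = 5·4/2 = 10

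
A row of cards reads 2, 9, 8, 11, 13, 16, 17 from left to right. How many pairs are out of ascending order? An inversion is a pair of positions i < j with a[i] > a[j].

For each element, count later entries that are smaller:
2 → none → 0
9 → 8 → 1
8 → none → 0
11 → none → 0
13 → none → 0
16 → none → 0
17 → none → 0
Sum: 0 + 1 + 0 + 0 + 0 + 0 + 0 = 1

1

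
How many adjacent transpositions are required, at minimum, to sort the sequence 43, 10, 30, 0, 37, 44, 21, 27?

14 swaps

Each adjacent swap fixes exactly one inversion, so the minimum swap count equals the number of inversions.
Count inversions — for each element, later elements that are smaller:
43: 10, 30, 0, 37, 21, 27 → 6
10: 0 → 1
30: 0, 21, 27 → 3
0: none → 0
37: 21, 27 → 2
44: 21, 27 → 2
21: none → 0
27: none → 0
Total inversions: 6 + 1 + 3 + 0 + 2 + 2 + 0 + 0 = 14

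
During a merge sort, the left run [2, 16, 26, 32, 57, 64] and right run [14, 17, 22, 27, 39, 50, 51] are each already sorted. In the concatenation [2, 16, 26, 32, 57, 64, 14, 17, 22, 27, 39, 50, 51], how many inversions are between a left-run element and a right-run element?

Split inversions: 22

Take each right-half value and tally the left-half values above it:
r = 14: 16, 26, 32, 57, 64 → 5
r = 17: 26, 32, 57, 64 → 4
r = 22: 26, 32, 57, 64 → 4
r = 27: 32, 57, 64 → 3
r = 39: 57, 64 → 2
r = 50: 57, 64 → 2
r = 51: 57, 64 → 2
Cross-inversions: 5 + 4 + 4 + 3 + 2 + 2 + 2 = 22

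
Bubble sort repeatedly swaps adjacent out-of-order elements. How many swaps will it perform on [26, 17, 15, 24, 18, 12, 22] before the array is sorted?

Swaps: 13

The minimum number of adjacent swaps to sort an array equals its inversion count, since every such swap removes exactly one inversion.
Count inversions — for each element, later elements that are smaller:
26: 17, 15, 24, 18, 12, 22 → 6
17: 15, 12 → 2
15: 12 → 1
24: 18, 12, 22 → 3
18: 12 → 1
12: none → 0
22: none → 0
Total inversions: 6 + 2 + 1 + 3 + 1 + 0 + 0 = 13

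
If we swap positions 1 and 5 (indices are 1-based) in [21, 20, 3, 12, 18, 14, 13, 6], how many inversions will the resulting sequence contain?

Inversions: 17

Positions 1 and 5 hold 21 and 18; after swapping, the array is [18, 20, 3, 12, 21, 14, 13, 6].
For each element, count later entries that are smaller:
18 → 3, 12, 14, 13, 6 → 5
20 → 3, 12, 14, 13, 6 → 5
3 → none → 0
12 → 6 → 1
21 → 14, 13, 6 → 3
14 → 13, 6 → 2
13 → 6 → 1
6 → none → 0
Sum: 5 + 5 + 0 + 1 + 3 + 2 + 1 + 0 = 17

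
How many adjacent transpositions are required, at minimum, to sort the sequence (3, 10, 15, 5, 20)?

Adjacent swaps: 2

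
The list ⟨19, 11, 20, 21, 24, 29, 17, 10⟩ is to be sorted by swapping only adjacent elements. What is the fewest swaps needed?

The minimum number of adjacent swaps to sort an array equals its inversion count, since every such swap removes exactly one inversion.
Count inversions — for each element, later elements that are smaller:
19: 11, 17, 10 → 3
11: 10 → 1
20: 17, 10 → 2
21: 17, 10 → 2
24: 17, 10 → 2
29: 17, 10 → 2
17: 10 → 1
10: none → 0
Total inversions: 3 + 1 + 2 + 2 + 2 + 2 + 1 + 0 = 13

Swaps: 13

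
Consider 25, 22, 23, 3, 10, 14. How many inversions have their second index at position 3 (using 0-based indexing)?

3 such elements

The element at index 3 is 3.
Elements before it: 25, 22, 23
Those larger than 3: 25, 22, 23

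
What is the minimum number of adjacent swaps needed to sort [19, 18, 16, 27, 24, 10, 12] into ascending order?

Each adjacent swap fixes exactly one inversion, so the minimum swap count equals the number of inversions.
Count inversions — for each element, later elements that are smaller:
19: 18, 16, 10, 12 → 4
18: 16, 10, 12 → 3
16: 10, 12 → 2
27: 24, 10, 12 → 3
24: 10, 12 → 2
10: none → 0
12: none → 0
Total inversions: 4 + 3 + 2 + 3 + 2 + 0 + 0 = 14

14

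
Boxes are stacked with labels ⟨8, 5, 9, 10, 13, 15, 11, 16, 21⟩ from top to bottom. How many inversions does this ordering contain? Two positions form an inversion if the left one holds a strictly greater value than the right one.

There are 3 out-of-order pairs.

Count, for each position, how many later elements it exceeds:
8: 1
5: 0
9: 0
10: 0
13: 1
15: 1
11: 0
16: 0
21: 0
Sum: 1 + 0 + 0 + 0 + 1 + 1 + 0 + 0 + 0 = 3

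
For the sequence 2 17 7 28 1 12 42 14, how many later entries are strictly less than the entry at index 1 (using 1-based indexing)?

1 such element

The element at index 1 is 2.
Elements after it: 17, 7, 28, 1, 12, 42, 14
Those smaller than 2: 1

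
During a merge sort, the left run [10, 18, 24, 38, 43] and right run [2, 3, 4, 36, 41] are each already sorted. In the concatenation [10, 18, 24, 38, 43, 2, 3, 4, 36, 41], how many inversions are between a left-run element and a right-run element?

18

Count, for every r in R, how many entries of L exceed r:
r = 2: 10, 18, 24, 38, 43 → 5
r = 3: 10, 18, 24, 38, 43 → 5
r = 4: 10, 18, 24, 38, 43 → 5
r = 36: 38, 43 → 2
r = 41: 43 → 1
Cross-inversions: 5 + 5 + 5 + 2 + 1 = 18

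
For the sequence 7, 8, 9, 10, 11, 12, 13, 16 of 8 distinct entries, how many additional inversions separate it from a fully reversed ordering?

28 inversions short

Maximum inversions for 8 distinct elements is C(8, 2) = 8·7/2 = 28.
Current inversions — for each element, count later smaller elements:
7: 0
8: 0
9: 0
10: 0
11: 0
12: 0
13: 0
16: 0
Current total: 0 + 0 + 0 + 0 + 0 + 0 + 0 + 0 = 0
Shortfall: 28 − 0 = 28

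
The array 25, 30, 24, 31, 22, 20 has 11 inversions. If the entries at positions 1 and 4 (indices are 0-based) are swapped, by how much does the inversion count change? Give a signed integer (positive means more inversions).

Positions 1 and 4 hold 30 and 22; after swapping, the array is [25, 22, 24, 31, 30, 20].
For each element, count later entries that are smaller:
25 → 22, 24, 20 → 3
22 → 20 → 1
24 → 20 → 1
31 → 30, 20 → 2
30 → 20 → 1
20 → none → 0
Sum: 3 + 1 + 1 + 2 + 1 + 0 = 8
Change: 8 − 11 = -3

-3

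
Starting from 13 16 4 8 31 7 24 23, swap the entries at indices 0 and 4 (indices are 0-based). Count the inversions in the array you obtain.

14 inversions

Positions 0 and 4 hold 13 and 31; after swapping, the array is [31, 16, 4, 8, 13, 7, 24, 23].
Sweep left to right; for each value list the smaller values that follow it:
31 → 16, 4, 8, 13, 7, 24, 23 → 7
16 → 4, 8, 13, 7 → 4
4 → none → 0
8 → 7 → 1
13 → 7 → 1
7 → none → 0
24 → 23 → 1
23 → none → 0
Sum: 7 + 4 + 0 + 1 + 1 + 0 + 1 + 0 = 14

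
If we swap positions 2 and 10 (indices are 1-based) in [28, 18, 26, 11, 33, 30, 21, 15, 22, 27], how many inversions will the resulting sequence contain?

30 inversions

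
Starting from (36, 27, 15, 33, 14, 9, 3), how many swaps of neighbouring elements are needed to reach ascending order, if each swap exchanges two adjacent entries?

Each adjacent swap fixes exactly one inversion, so the minimum swap count equals the number of inversions.
Count inversions — for each element, later elements that are smaller:
36: 27, 15, 33, 14, 9, 3 → 6
27: 15, 14, 9, 3 → 4
15: 14, 9, 3 → 3
33: 14, 9, 3 → 3
14: 9, 3 → 2
9: 3 → 1
3: none → 0
Total inversions: 6 + 4 + 3 + 3 + 2 + 1 + 0 = 19

Adjacent swaps: 19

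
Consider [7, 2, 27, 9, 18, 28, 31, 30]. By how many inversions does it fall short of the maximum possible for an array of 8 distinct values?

Maximum inversions for 8 distinct elements is C(8, 2) = 8·7/2 = 28.
Current inversions — for each element, count later smaller elements:
7: 1
2: 0
27: 2
9: 0
18: 0
28: 0
31: 1
30: 0
Current total: 1 + 0 + 2 + 0 + 0 + 0 + 1 + 0 = 4
Shortfall: 28 − 4 = 24

24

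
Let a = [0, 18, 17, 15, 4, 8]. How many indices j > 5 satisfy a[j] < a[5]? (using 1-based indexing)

The element at index 5 is 4.
Elements after it: 8
None of them are smaller than 4.

0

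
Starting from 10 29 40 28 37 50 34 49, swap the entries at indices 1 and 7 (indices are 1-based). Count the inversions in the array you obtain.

12 inversions

Positions 1 and 7 hold 10 and 34; after swapping, the array is [34, 29, 40, 28, 37, 50, 10, 49].
Sweep left to right; for each value list the smaller values that follow it:
34 → 29, 28, 10 → 3
29 → 28, 10 → 2
40 → 28, 37, 10 → 3
28 → 10 → 1
37 → 10 → 1
50 → 10, 49 → 2
10 → none → 0
49 → none → 0
Sum: 3 + 2 + 3 + 1 + 1 + 2 + 0 + 0 = 12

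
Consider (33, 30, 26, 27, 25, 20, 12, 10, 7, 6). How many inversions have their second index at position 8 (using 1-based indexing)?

7

The element at index 8 is 10.
Elements before it: 33, 30, 26, 27, 25, 20, 12
Those larger than 10: 33, 30, 26, 27, 25, 20, 12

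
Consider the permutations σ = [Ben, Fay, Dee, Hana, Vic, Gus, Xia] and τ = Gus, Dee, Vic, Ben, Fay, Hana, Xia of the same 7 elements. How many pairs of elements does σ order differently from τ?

10

Assign each item its position (1..7) in the first ordering, then rewrite the second ordering as that position sequence:
positions: Ben→1, Fay→2, Dee→3, Hana→4, Vic→5, Gus→6, Xia→7
second ordering as positions: [6, 3, 5, 1, 2, 4, 7]
Discordant pairs = inversions in this position sequence.
6: 3, 5, 1, 2, 4 → 5
3: 1, 2 → 2
5: 1, 2, 4 → 3
1: 0
2: 0
4: 0
7: 0
Total: 5 + 2 + 3 + 0 + 0 + 0 + 0 = 10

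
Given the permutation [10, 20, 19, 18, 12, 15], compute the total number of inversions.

Out-of-order index pairs (1-indexed):
(2,3): 20 > 19
(2,4): 20 > 18
(2,5): 20 > 12
(2,6): 20 > 15
(3,4): 19 > 18
(3,5): 19 > 12
(3,6): 19 > 15
(4,5): 18 > 12
(4,6): 18 > 15
That's 9 pairs.

There are 9 out-of-order pairs.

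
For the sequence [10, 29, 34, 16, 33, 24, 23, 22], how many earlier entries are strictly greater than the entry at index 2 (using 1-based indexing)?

The element at index 2 is 29.
Elements before it: 10
None of them are larger than 29.

0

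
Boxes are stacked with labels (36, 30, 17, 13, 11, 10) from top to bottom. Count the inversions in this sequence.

15

Sweep left to right; for each value list the smaller values that follow it:
36: 5
30: 4
17: 3
13: 2
11: 1
10: 0
Sum: 5 + 4 + 3 + 2 + 1 + 0 = 15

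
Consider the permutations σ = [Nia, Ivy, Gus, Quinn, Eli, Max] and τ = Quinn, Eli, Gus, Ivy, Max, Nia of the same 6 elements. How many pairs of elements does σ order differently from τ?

Discordant pairs: 10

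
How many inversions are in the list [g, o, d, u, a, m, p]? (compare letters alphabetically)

There are 9 inversions.

Sweep left to right; for each value list the smaller values that follow it:
g: 2
o: 3
d: 1
u: 3
a: 0
m: 0
p: 0
Sum: 2 + 3 + 1 + 3 + 0 + 0 + 0 = 9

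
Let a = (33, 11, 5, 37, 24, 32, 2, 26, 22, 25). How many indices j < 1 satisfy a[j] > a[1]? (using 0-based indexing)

1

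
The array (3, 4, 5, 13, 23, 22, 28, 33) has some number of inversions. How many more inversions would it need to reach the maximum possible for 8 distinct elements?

27

Maximum inversions for 8 distinct elements is C(8, 2) = 8·7/2 = 28.
Current inversions — for each element, count later smaller elements:
3: 0
4: 0
5: 0
13: 0
23: 1
22: 0
28: 0
33: 0
Current total: 0 + 0 + 0 + 0 + 1 + 0 + 0 + 0 = 1
Shortfall: 28 − 1 = 27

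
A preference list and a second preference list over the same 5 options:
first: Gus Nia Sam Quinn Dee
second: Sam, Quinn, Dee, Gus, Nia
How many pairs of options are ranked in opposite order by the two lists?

6 pairs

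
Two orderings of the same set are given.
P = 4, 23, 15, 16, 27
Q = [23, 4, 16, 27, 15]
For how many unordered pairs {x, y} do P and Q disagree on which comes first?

Assign each item its position (1..5) in the first ordering, then rewrite the second ordering as that position sequence:
positions: 4→1, 23→2, 15→3, 16→4, 27→5
second ordering as positions: [2, 1, 4, 5, 3]
Discordant pairs = inversions in this position sequence.
2: 1 → 1
1: 0
4: 3 → 1
5: 3 → 1
3: 0
Total: 1 + 0 + 1 + 1 + 0 = 3

3 disagreeing pairs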